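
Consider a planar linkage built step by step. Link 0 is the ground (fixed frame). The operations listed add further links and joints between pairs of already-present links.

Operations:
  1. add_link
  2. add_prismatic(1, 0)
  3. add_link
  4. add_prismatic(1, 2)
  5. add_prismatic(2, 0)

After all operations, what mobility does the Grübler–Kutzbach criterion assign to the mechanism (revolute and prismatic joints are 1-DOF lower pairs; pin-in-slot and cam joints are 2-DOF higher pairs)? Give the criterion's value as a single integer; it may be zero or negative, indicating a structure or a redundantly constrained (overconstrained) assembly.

M = 0

[1;0;0] (link 0 is ground)
L+ [2;0;0]
P(1,0)∈J1 [2;1;0]
L+ [3;1;0]
P(1,2)∈J1 [3;2;0]
P(2,0)∈J1 [3;3;0]
mobility = 6 − 6 − 0 = 0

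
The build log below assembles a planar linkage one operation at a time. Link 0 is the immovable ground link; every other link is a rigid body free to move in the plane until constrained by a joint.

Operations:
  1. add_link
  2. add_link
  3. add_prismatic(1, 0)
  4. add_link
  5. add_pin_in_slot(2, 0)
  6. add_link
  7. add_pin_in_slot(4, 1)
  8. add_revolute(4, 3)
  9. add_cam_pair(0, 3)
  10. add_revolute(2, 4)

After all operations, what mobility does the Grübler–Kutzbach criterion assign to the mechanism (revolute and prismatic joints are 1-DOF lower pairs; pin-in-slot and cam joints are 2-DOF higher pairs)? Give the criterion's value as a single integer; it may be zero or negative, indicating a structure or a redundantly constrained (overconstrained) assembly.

M = 3

L=1 J1=0 J2=0
add link → L=2 J1=0 J2=0
add link → L=3 J1=0 J2=0
P@1,0 dof=1 J1 → L=3 J1=1 J2=0
add link → L=4 J1=1 J2=0
PS@2,0 dof=2 J2 → L=4 J1=1 J2=1
add link → L=5 J1=1 J2=1
PS@4,1 dof=2 J2 → L=5 J1=1 J2=2
R@4,3 dof=1 J1 → L=5 J1=2 J2=2
C@0,3 dof=2 J2 → L=5 J1=2 J2=3
R@2,4 dof=1 J1 → L=5 J1=3 J2=3
M=3(L−1)−2J1−J2=3·4−2·3−3=3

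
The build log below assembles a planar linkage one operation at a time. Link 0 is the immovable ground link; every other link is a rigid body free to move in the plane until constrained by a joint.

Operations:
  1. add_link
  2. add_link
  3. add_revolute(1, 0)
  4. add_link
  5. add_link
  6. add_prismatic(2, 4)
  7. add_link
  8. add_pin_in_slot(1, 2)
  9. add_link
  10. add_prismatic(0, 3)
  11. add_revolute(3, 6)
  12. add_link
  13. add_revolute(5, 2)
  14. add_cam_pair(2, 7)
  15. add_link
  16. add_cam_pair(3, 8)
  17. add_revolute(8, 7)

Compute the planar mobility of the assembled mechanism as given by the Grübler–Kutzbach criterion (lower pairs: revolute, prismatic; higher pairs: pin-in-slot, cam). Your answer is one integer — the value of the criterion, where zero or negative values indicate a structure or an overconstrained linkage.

M = 9

L=1 J1=0 J2=0
add link → L=2 J1=0 J2=0
add link → L=3 J1=0 J2=0
R@1,0 dof=1 J1 → L=3 J1=1 J2=0
add link → L=4 J1=1 J2=0
add link → L=5 J1=1 J2=0
P@2,4 dof=1 J1 → L=5 J1=2 J2=0
add link → L=6 J1=2 J2=0
PS@1,2 dof=2 J2 → L=6 J1=2 J2=1
add link → L=7 J1=2 J2=1
P@0,3 dof=1 J1 → L=7 J1=3 J2=1
R@3,6 dof=1 J1 → L=7 J1=4 J2=1
add link → L=8 J1=4 J2=1
R@5,2 dof=1 J1 → L=8 J1=5 J2=1
C@2,7 dof=2 J2 → L=8 J1=5 J2=2
add link → L=9 J1=5 J2=2
C@3,8 dof=2 J2 → L=9 J1=5 J2=3
R@8,7 dof=1 J1 → L=9 J1=6 J2=3
M=3(L−1)−2J1−J2=3·8−2·6−3=9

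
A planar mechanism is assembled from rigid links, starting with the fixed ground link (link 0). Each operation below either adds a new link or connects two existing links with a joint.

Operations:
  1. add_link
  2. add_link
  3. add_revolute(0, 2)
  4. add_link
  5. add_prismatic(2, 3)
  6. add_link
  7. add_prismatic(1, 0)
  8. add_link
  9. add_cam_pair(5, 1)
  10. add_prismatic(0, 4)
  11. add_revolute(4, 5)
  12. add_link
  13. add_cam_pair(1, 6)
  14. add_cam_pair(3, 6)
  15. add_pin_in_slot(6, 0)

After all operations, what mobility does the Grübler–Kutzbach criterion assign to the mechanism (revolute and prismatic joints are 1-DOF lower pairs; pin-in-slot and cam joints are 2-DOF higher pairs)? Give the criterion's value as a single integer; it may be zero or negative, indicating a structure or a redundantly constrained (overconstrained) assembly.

ground; <1,0,0>
#1 <2,0,0>
#2 <3,0,0>
R:0↔2 J1 <3,1,0>
#3 <4,1,0>
P:2↔3 J1 <4,2,0>
#4 <5,2,0>
P:1↔0 J1 <5,3,0>
#5 <6,3,0>
C:5↔1 J2 <6,3,1>
P:0↔4 J1 <6,4,1>
R:4↔5 J1 <6,5,1>
#6 <7,5,1>
C:1↔6 J2 <7,5,2>
C:3↔6 J2 <7,5,3>
PS:6↔0 J2 <7,5,4>
3×6 − 2×5 − 1×4 = 4

M = 4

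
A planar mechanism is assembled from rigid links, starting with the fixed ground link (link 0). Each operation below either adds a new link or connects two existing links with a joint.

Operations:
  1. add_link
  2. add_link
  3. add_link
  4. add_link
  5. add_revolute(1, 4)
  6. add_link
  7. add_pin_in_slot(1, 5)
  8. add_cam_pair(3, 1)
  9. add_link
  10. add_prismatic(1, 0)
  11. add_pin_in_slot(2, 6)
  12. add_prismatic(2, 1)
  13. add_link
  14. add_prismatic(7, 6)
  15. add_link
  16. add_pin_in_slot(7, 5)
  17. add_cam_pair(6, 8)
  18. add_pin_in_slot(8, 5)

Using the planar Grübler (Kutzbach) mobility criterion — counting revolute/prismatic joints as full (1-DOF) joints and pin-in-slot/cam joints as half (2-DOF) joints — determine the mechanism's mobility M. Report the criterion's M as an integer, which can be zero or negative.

M = 10

link 0 = ground. State L|J1|J2 = 1|0|0
+link1  2|0|0
+link2  3|0|0
+link3  4|0|0
+link4  5|0|0
R(1,4) f=1→J1  5|1|0
+link5  6|1|0
PS(1,5) f=2→J2  6|1|1
C(3,1) f=2→J2  6|1|2
+link6  7|1|2
P(1,0) f=1→J1  7|2|2
PS(2,6) f=2→J2  7|2|3
P(2,1) f=1→J1  7|3|3
+link7  8|3|3
P(7,6) f=1→J1  8|4|3
+link8  9|4|3
PS(7,5) f=2→J2  9|4|4
C(6,8) f=2→J2  9|4|5
PS(8,5) f=2→J2  9|4|6
M = 3(9−1)−2·4−6 = 24−8−6 = 10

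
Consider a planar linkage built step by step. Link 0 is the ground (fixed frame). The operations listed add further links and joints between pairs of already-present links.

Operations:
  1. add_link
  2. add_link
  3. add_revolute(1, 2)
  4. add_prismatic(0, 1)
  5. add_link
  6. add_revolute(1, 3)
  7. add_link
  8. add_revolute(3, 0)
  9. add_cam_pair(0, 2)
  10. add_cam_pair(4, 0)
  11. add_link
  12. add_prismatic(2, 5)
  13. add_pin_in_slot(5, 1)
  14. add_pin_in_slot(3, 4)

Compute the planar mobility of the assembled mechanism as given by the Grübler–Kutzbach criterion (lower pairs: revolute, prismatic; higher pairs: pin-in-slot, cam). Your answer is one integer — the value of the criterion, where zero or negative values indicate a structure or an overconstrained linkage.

L=1 J1=0 J2=0
add link → L=2 J1=0 J2=0
add link → L=3 J1=0 J2=0
R@1,2 dof=1 J1 → L=3 J1=1 J2=0
P@0,1 dof=1 J1 → L=3 J1=2 J2=0
add link → L=4 J1=2 J2=0
R@1,3 dof=1 J1 → L=4 J1=3 J2=0
add link → L=5 J1=3 J2=0
R@3,0 dof=1 J1 → L=5 J1=4 J2=0
C@0,2 dof=2 J2 → L=5 J1=4 J2=1
C@4,0 dof=2 J2 → L=5 J1=4 J2=2
add link → L=6 J1=4 J2=2
P@2,5 dof=1 J1 → L=6 J1=5 J2=2
PS@5,1 dof=2 J2 → L=6 J1=5 J2=3
PS@3,4 dof=2 J2 → L=6 J1=5 J2=4
M=3(L−1)−2J1−J2=3·5−2·5−4=1

M = 1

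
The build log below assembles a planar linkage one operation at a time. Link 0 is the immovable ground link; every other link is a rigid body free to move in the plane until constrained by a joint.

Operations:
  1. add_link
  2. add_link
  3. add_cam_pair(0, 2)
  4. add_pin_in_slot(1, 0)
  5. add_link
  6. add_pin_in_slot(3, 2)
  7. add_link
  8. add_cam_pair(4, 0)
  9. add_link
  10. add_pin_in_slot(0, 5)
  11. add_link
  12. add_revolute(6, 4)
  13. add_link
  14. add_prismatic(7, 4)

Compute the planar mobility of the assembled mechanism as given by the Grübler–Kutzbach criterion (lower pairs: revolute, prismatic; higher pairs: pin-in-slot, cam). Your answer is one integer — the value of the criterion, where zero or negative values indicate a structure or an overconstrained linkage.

M = 12

link 0 = ground. State L|J1|J2 = 1|0|0
+link1  2|0|0
+link2  3|0|0
C(0,2) f=2→J2  3|0|1
PS(1,0) f=2→J2  3|0|2
+link3  4|0|2
PS(3,2) f=2→J2  4|0|3
+link4  5|0|3
C(4,0) f=2→J2  5|0|4
+link5  6|0|4
PS(0,5) f=2→J2  6|0|5
+link6  7|0|5
R(6,4) f=1→J1  7|1|5
+link7  8|1|5
P(7,4) f=1→J1  8|2|5
M = 3(8−1)−2·2−5 = 21−4−5 = 12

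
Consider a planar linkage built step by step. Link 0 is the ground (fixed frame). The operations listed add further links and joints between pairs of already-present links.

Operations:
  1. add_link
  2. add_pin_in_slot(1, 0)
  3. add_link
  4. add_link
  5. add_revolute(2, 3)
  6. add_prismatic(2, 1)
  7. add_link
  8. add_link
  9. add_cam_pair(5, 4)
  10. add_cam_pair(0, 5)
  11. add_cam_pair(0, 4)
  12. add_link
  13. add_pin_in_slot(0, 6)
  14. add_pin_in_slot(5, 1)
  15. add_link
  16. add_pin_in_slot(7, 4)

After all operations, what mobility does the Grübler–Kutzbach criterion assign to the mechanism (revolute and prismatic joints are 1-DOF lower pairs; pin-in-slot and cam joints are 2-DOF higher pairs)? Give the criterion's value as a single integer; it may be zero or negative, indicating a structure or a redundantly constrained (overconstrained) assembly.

M = 10

link 0 = ground. State L|J1|J2 = 1|0|0
+link1  2|0|0
PS(1,0) f=2→J2  2|0|1
+link2  3|0|1
+link3  4|0|1
R(2,3) f=1→J1  4|1|1
P(2,1) f=1→J1  4|2|1
+link4  5|2|1
+link5  6|2|1
C(5,4) f=2→J2  6|2|2
C(0,5) f=2→J2  6|2|3
C(0,4) f=2→J2  6|2|4
+link6  7|2|4
PS(0,6) f=2→J2  7|2|5
PS(5,1) f=2→J2  7|2|6
+link7  8|2|6
PS(7,4) f=2→J2  8|2|7
M = 3(8−1)−2·2−7 = 21−4−7 = 10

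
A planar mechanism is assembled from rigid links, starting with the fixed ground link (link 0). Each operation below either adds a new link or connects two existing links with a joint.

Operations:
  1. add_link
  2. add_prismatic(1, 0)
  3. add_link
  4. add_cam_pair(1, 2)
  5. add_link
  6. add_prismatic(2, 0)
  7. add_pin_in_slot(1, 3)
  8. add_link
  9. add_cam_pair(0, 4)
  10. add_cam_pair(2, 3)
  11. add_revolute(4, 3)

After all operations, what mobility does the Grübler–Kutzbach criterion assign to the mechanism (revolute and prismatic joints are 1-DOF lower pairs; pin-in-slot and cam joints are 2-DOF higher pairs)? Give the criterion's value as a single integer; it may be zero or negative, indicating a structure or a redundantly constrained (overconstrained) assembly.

M = 2

[1;0;0] (link 0 is ground)
L+ [2;0;0]
P(1,0)∈J1 [2;1;0]
L+ [3;1;0]
C(1,2)∈J2 [3;1;1]
L+ [4;1;1]
P(2,0)∈J1 [4;2;1]
PS(1,3)∈J2 [4;2;2]
L+ [5;2;2]
C(0,4)∈J2 [5;2;3]
C(2,3)∈J2 [5;2;4]
R(4,3)∈J1 [5;3;4]
mobility = 12 − 6 − 4 = 2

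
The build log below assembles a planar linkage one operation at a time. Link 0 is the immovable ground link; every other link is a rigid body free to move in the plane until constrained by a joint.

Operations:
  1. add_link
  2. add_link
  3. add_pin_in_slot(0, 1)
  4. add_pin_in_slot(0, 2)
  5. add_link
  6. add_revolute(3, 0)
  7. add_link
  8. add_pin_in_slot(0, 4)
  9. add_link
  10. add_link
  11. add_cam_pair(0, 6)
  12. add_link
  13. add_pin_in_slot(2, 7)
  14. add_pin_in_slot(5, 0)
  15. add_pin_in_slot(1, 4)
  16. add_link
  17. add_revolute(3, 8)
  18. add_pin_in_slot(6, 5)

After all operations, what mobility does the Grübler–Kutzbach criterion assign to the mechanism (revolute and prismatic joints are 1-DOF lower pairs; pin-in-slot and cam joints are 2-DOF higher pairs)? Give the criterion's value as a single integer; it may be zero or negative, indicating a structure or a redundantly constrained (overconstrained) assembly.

L=1 J1=0 J2=0
add link → L=2 J1=0 J2=0
add link → L=3 J1=0 J2=0
PS@0,1 dof=2 J2 → L=3 J1=0 J2=1
PS@0,2 dof=2 J2 → L=3 J1=0 J2=2
add link → L=4 J1=0 J2=2
R@3,0 dof=1 J1 → L=4 J1=1 J2=2
add link → L=5 J1=1 J2=2
PS@0,4 dof=2 J2 → L=5 J1=1 J2=3
add link → L=6 J1=1 J2=3
add link → L=7 J1=1 J2=3
C@0,6 dof=2 J2 → L=7 J1=1 J2=4
add link → L=8 J1=1 J2=4
PS@2,7 dof=2 J2 → L=8 J1=1 J2=5
PS@5,0 dof=2 J2 → L=8 J1=1 J2=6
PS@1,4 dof=2 J2 → L=8 J1=1 J2=7
add link → L=9 J1=1 J2=7
R@3,8 dof=1 J1 → L=9 J1=2 J2=7
PS@6,5 dof=2 J2 → L=9 J1=2 J2=8
M=3(L−1)−2J1−J2=3·8−2·2−8=12

M = 12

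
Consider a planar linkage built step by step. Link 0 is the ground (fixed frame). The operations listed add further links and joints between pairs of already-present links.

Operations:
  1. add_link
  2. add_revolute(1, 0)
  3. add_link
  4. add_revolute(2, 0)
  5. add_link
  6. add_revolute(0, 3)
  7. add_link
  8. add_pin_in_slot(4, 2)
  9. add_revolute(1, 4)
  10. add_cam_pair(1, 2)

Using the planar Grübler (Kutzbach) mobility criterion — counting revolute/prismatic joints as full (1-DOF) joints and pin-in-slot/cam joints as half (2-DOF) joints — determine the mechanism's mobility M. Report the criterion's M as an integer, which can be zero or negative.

L=1 J1=0 J2=0
add link → L=2 J1=0 J2=0
R@1,0 dof=1 J1 → L=2 J1=1 J2=0
add link → L=3 J1=1 J2=0
R@2,0 dof=1 J1 → L=3 J1=2 J2=0
add link → L=4 J1=2 J2=0
R@0,3 dof=1 J1 → L=4 J1=3 J2=0
add link → L=5 J1=3 J2=0
PS@4,2 dof=2 J2 → L=5 J1=3 J2=1
R@1,4 dof=1 J1 → L=5 J1=4 J2=1
C@1,2 dof=2 J2 → L=5 J1=4 J2=2
M=3(L−1)−2J1−J2=3·4−2·4−2=2

M = 2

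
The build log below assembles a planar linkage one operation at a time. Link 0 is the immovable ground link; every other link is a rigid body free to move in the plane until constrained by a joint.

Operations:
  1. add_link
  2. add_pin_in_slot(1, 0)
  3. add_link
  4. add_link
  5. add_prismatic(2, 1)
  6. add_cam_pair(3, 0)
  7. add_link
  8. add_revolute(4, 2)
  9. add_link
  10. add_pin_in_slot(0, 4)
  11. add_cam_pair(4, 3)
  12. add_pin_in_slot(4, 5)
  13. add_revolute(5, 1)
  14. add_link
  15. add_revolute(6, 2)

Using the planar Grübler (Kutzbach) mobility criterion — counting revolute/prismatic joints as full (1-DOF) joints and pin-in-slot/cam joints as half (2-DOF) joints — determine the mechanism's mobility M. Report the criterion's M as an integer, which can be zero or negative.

M = 5

ground; <1,0,0>
#1 <2,0,0>
PS:1↔0 J2 <2,0,1>
#2 <3,0,1>
#3 <4,0,1>
P:2↔1 J1 <4,1,1>
C:3↔0 J2 <4,1,2>
#4 <5,1,2>
R:4↔2 J1 <5,2,2>
#5 <6,2,2>
PS:0↔4 J2 <6,2,3>
C:4↔3 J2 <6,2,4>
PS:4↔5 J2 <6,2,5>
R:5↔1 J1 <6,3,5>
#6 <7,3,5>
R:6↔2 J1 <7,4,5>
3×6 − 2×4 − 1×5 = 5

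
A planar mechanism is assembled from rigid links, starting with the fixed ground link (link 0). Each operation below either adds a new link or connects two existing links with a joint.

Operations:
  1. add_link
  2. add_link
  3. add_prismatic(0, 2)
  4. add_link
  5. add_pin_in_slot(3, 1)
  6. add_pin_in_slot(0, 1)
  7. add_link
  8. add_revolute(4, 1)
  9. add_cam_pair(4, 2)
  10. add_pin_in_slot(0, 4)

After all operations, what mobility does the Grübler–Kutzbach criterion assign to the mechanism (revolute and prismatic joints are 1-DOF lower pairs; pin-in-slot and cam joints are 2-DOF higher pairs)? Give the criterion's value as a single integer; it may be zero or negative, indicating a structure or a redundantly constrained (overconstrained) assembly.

M = 4

L=1 J1=0 J2=0
add link → L=2 J1=0 J2=0
add link → L=3 J1=0 J2=0
P@0,2 dof=1 J1 → L=3 J1=1 J2=0
add link → L=4 J1=1 J2=0
PS@3,1 dof=2 J2 → L=4 J1=1 J2=1
PS@0,1 dof=2 J2 → L=4 J1=1 J2=2
add link → L=5 J1=1 J2=2
R@4,1 dof=1 J1 → L=5 J1=2 J2=2
C@4,2 dof=2 J2 → L=5 J1=2 J2=3
PS@0,4 dof=2 J2 → L=5 J1=2 J2=4
M=3(L−1)−2J1−J2=3·4−2·2−4=4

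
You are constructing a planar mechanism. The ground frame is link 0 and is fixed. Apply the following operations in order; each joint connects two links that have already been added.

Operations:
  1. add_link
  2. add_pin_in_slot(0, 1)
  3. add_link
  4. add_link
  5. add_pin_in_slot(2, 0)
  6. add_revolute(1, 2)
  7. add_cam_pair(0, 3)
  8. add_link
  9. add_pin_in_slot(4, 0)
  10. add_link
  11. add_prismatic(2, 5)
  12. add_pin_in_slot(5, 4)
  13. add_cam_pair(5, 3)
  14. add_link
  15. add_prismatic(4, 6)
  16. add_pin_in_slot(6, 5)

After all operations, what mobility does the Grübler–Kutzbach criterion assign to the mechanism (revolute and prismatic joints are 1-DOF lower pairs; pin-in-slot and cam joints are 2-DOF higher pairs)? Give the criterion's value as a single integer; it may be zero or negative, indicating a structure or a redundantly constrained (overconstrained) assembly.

M = 5

link 0 = ground. State L|J1|J2 = 1|0|0
+link1  2|0|0
PS(0,1) f=2→J2  2|0|1
+link2  3|0|1
+link3  4|0|1
PS(2,0) f=2→J2  4|0|2
R(1,2) f=1→J1  4|1|2
C(0,3) f=2→J2  4|1|3
+link4  5|1|3
PS(4,0) f=2→J2  5|1|4
+link5  6|1|4
P(2,5) f=1→J1  6|2|4
PS(5,4) f=2→J2  6|2|5
C(5,3) f=2→J2  6|2|6
+link6  7|2|6
P(4,6) f=1→J1  7|3|6
PS(6,5) f=2→J2  7|3|7
M = 3(7−1)−2·3−7 = 18−6−7 = 5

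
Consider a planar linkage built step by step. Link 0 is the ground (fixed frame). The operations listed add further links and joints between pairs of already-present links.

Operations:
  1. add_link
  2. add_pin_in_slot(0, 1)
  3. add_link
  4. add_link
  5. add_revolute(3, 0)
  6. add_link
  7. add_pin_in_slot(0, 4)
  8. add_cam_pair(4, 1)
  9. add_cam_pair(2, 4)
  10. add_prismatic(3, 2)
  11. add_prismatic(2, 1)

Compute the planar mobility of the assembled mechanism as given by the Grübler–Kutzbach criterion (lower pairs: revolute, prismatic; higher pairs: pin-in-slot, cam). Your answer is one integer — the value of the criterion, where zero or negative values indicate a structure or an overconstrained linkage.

M = 2

[1;0;0] (link 0 is ground)
L+ [2;0;0]
PS(0,1)∈J2 [2;0;1]
L+ [3;0;1]
L+ [4;0;1]
R(3,0)∈J1 [4;1;1]
L+ [5;1;1]
PS(0,4)∈J2 [5;1;2]
C(4,1)∈J2 [5;1;3]
C(2,4)∈J2 [5;1;4]
P(3,2)∈J1 [5;2;4]
P(2,1)∈J1 [5;3;4]
mobility = 12 − 6 − 4 = 2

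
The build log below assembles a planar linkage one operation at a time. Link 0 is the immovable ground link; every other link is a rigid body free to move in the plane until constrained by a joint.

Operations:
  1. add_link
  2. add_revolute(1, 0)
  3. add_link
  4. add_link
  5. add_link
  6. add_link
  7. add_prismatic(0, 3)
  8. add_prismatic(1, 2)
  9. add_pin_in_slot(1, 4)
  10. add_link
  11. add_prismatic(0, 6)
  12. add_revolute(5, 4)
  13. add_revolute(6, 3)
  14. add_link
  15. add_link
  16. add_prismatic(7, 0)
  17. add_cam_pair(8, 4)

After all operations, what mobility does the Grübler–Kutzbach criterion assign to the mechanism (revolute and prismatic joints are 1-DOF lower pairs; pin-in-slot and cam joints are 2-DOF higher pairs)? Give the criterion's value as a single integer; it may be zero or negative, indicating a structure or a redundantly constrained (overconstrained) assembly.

(L,J1,J2)=(1,0,0); link0 fixed
link1: (2,0,0)
R 1-0 [J1]: (2,1,0)
link2: (3,1,0)
link3: (4,1,0)
link4: (5,1,0)
link5: (6,1,0)
P 0-3 [J1]: (6,2,0)
P 1-2 [J1]: (6,3,0)
PS 1-4 [J2]: (6,3,1)
link6: (7,3,1)
P 0-6 [J1]: (7,4,1)
R 5-4 [J1]: (7,5,1)
R 6-3 [J1]: (7,6,1)
link7: (8,6,1)
link8: (9,6,1)
P 7-0 [J1]: (9,7,1)
C 8-4 [J2]: (9,7,2)
Grübler: 3·8 − 2·7 − 2 = 8

M = 8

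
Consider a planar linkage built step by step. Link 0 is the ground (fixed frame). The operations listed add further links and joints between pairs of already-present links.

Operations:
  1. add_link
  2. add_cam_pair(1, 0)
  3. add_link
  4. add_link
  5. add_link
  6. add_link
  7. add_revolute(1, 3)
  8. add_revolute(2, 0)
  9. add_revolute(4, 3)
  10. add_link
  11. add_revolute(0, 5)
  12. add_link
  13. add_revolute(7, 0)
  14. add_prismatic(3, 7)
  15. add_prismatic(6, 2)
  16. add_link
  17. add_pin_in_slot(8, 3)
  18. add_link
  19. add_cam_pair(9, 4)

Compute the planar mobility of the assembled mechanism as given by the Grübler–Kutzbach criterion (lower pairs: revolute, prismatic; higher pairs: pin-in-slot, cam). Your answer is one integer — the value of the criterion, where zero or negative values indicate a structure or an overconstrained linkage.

M = 10

ground; <1,0,0>
#1 <2,0,0>
C:1↔0 J2 <2,0,1>
#2 <3,0,1>
#3 <4,0,1>
#4 <5,0,1>
#5 <6,0,1>
R:1↔3 J1 <6,1,1>
R:2↔0 J1 <6,2,1>
R:4↔3 J1 <6,3,1>
#6 <7,3,1>
R:0↔5 J1 <7,4,1>
#7 <8,4,1>
R:7↔0 J1 <8,5,1>
P:3↔7 J1 <8,6,1>
P:6↔2 J1 <8,7,1>
#8 <9,7,1>
PS:8↔3 J2 <9,7,2>
#9 <10,7,2>
C:9↔4 J2 <10,7,3>
3×9 − 2×7 − 1×3 = 10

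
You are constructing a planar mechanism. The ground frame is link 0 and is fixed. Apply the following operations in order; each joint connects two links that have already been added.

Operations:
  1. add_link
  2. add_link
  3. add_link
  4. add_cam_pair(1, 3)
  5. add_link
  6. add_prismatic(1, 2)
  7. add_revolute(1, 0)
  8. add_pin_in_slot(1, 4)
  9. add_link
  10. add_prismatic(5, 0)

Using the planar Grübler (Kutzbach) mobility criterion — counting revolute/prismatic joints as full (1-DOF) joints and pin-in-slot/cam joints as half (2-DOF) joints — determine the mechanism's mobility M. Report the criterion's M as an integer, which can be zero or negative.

ground; <1,0,0>
#1 <2,0,0>
#2 <3,0,0>
#3 <4,0,0>
C:1↔3 J2 <4,0,1>
#4 <5,0,1>
P:1↔2 J1 <5,1,1>
R:1↔0 J1 <5,2,1>
PS:1↔4 J2 <5,2,2>
#5 <6,2,2>
P:5↔0 J1 <6,3,2>
3×5 − 2×3 − 1×2 = 7

M = 7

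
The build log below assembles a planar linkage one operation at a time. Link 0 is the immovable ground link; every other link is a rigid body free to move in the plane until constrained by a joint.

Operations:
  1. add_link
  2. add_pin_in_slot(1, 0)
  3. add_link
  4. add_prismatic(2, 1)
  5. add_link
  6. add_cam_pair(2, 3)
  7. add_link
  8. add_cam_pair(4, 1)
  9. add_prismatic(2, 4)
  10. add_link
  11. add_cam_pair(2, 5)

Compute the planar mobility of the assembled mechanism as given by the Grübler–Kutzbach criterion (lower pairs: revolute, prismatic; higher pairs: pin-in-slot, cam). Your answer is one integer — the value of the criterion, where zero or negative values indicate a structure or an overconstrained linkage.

link 0 = ground. State L|J1|J2 = 1|0|0
+link1  2|0|0
PS(1,0) f=2→J2  2|0|1
+link2  3|0|1
P(2,1) f=1→J1  3|1|1
+link3  4|1|1
C(2,3) f=2→J2  4|1|2
+link4  5|1|2
C(4,1) f=2→J2  5|1|3
P(2,4) f=1→J1  5|2|3
+link5  6|2|3
C(2,5) f=2→J2  6|2|4
M = 3(6−1)−2·2−4 = 15−4−4 = 7

M = 7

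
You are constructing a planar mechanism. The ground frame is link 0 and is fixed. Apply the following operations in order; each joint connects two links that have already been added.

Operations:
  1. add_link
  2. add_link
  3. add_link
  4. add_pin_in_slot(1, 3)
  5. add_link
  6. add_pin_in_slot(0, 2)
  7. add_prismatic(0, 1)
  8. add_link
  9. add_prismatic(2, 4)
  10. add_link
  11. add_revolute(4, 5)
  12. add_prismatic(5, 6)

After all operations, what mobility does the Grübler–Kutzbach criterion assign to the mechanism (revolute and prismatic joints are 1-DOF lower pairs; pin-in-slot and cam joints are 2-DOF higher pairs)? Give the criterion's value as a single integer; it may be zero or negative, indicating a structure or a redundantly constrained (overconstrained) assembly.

L=1 J1=0 J2=0
add link → L=2 J1=0 J2=0
add link → L=3 J1=0 J2=0
add link → L=4 J1=0 J2=0
PS@1,3 dof=2 J2 → L=4 J1=0 J2=1
add link → L=5 J1=0 J2=1
PS@0,2 dof=2 J2 → L=5 J1=0 J2=2
P@0,1 dof=1 J1 → L=5 J1=1 J2=2
add link → L=6 J1=1 J2=2
P@2,4 dof=1 J1 → L=6 J1=2 J2=2
add link → L=7 J1=2 J2=2
R@4,5 dof=1 J1 → L=7 J1=3 J2=2
P@5,6 dof=1 J1 → L=7 J1=4 J2=2
M=3(L−1)−2J1−J2=3·6−2·4−2=8

M = 8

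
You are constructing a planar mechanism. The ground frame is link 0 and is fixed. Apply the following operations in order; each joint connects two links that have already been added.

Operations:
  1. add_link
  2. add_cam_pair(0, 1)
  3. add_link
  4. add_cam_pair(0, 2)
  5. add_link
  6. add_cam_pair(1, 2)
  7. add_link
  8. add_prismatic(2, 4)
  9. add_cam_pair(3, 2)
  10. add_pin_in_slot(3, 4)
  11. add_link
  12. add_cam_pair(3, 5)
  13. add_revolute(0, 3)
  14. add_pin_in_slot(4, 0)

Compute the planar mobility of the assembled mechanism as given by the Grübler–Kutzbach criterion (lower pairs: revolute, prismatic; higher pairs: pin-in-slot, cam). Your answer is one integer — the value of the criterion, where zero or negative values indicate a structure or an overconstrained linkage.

M = 4

L=1 J1=0 J2=0
add link → L=2 J1=0 J2=0
C@0,1 dof=2 J2 → L=2 J1=0 J2=1
add link → L=3 J1=0 J2=1
C@0,2 dof=2 J2 → L=3 J1=0 J2=2
add link → L=4 J1=0 J2=2
C@1,2 dof=2 J2 → L=4 J1=0 J2=3
add link → L=5 J1=0 J2=3
P@2,4 dof=1 J1 → L=5 J1=1 J2=3
C@3,2 dof=2 J2 → L=5 J1=1 J2=4
PS@3,4 dof=2 J2 → L=5 J1=1 J2=5
add link → L=6 J1=1 J2=5
C@3,5 dof=2 J2 → L=6 J1=1 J2=6
R@0,3 dof=1 J1 → L=6 J1=2 J2=6
PS@4,0 dof=2 J2 → L=6 J1=2 J2=7
M=3(L−1)−2J1−J2=3·5−2·2−7=4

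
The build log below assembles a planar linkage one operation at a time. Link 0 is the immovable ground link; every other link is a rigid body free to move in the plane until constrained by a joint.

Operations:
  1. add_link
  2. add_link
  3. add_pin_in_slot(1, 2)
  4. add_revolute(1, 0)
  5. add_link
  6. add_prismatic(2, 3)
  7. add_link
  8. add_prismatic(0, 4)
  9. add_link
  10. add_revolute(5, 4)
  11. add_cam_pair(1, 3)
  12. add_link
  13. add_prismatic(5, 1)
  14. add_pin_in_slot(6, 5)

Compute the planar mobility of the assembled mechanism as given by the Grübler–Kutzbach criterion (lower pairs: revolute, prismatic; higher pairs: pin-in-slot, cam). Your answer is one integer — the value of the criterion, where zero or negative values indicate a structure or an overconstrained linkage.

M = 5

[1;0;0] (link 0 is ground)
L+ [2;0;0]
L+ [3;0;0]
PS(1,2)∈J2 [3;0;1]
R(1,0)∈J1 [3;1;1]
L+ [4;1;1]
P(2,3)∈J1 [4;2;1]
L+ [5;2;1]
P(0,4)∈J1 [5;3;1]
L+ [6;3;1]
R(5,4)∈J1 [6;4;1]
C(1,3)∈J2 [6;4;2]
L+ [7;4;2]
P(5,1)∈J1 [7;5;2]
PS(6,5)∈J2 [7;5;3]
mobility = 18 − 10 − 3 = 5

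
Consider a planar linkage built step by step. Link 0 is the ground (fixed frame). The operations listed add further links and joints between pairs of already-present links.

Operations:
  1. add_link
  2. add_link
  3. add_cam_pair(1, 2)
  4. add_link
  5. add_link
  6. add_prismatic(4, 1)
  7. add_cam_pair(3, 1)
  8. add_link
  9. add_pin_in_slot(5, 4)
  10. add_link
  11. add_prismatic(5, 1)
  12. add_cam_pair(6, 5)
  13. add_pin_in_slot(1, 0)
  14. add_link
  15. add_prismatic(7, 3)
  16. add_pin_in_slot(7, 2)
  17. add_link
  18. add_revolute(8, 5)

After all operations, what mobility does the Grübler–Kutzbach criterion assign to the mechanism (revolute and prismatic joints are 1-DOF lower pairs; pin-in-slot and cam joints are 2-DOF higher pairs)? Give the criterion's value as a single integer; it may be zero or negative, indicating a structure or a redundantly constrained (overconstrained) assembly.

M = 10

(L,J1,J2)=(1,0,0); link0 fixed
link1: (2,0,0)
link2: (3,0,0)
C 1-2 [J2]: (3,0,1)
link3: (4,0,1)
link4: (5,0,1)
P 4-1 [J1]: (5,1,1)
C 3-1 [J2]: (5,1,2)
link5: (6,1,2)
PS 5-4 [J2]: (6,1,3)
link6: (7,1,3)
P 5-1 [J1]: (7,2,3)
C 6-5 [J2]: (7,2,4)
PS 1-0 [J2]: (7,2,5)
link7: (8,2,5)
P 7-3 [J1]: (8,3,5)
PS 7-2 [J2]: (8,3,6)
link8: (9,3,6)
R 8-5 [J1]: (9,4,6)
Grübler: 3·8 − 2·4 − 6 = 10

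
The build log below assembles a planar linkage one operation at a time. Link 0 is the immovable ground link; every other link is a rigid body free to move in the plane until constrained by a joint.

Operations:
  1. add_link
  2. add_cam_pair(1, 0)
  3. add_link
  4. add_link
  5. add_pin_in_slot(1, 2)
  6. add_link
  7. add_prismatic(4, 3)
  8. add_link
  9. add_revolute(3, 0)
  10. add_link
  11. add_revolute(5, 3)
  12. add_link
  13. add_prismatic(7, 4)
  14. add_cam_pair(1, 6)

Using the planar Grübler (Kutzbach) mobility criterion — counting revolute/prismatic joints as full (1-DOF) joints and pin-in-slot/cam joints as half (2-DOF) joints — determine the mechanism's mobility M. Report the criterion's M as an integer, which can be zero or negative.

M = 10

link 0 = ground. State L|J1|J2 = 1|0|0
+link1  2|0|0
C(1,0) f=2→J2  2|0|1
+link2  3|0|1
+link3  4|0|1
PS(1,2) f=2→J2  4|0|2
+link4  5|0|2
P(4,3) f=1→J1  5|1|2
+link5  6|1|2
R(3,0) f=1→J1  6|2|2
+link6  7|2|2
R(5,3) f=1→J1  7|3|2
+link7  8|3|2
P(7,4) f=1→J1  8|4|2
C(1,6) f=2→J2  8|4|3
M = 3(8−1)−2·4−3 = 21−8−3 = 10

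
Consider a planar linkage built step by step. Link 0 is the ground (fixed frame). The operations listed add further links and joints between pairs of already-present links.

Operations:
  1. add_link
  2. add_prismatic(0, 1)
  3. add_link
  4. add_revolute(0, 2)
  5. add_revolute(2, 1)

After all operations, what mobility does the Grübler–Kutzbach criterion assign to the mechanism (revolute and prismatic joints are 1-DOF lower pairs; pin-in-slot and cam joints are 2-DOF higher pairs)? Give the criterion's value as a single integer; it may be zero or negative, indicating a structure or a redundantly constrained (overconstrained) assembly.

M = 0

[1;0;0] (link 0 is ground)
L+ [2;0;0]
P(0,1)∈J1 [2;1;0]
L+ [3;1;0]
R(0,2)∈J1 [3;2;0]
R(2,1)∈J1 [3;3;0]
mobility = 6 − 6 − 0 = 0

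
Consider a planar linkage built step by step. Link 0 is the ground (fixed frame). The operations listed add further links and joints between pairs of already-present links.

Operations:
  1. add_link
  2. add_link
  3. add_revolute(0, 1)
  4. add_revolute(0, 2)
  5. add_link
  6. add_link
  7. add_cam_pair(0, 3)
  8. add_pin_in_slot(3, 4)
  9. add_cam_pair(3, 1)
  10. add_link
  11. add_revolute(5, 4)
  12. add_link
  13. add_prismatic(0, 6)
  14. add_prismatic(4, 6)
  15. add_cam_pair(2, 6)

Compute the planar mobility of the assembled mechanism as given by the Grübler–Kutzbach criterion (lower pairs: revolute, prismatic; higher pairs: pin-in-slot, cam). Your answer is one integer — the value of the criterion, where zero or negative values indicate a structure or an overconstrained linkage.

M = 4

link 0 = ground. State L|J1|J2 = 1|0|0
+link1  2|0|0
+link2  3|0|0
R(0,1) f=1→J1  3|1|0
R(0,2) f=1→J1  3|2|0
+link3  4|2|0
+link4  5|2|0
C(0,3) f=2→J2  5|2|1
PS(3,4) f=2→J2  5|2|2
C(3,1) f=2→J2  5|2|3
+link5  6|2|3
R(5,4) f=1→J1  6|3|3
+link6  7|3|3
P(0,6) f=1→J1  7|4|3
P(4,6) f=1→J1  7|5|3
C(2,6) f=2→J2  7|5|4
M = 3(7−1)−2·5−4 = 18−10−4 = 4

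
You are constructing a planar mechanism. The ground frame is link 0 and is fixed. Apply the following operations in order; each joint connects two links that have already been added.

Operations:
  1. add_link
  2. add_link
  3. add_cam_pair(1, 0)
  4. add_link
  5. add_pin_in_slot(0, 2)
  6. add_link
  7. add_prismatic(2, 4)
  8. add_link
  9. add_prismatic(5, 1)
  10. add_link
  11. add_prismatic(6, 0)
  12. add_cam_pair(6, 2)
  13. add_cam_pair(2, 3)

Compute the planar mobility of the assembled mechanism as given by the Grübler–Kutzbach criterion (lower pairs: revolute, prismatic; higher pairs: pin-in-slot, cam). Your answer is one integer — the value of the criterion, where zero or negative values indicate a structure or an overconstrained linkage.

(L,J1,J2)=(1,0,0); link0 fixed
link1: (2,0,0)
link2: (3,0,0)
C 1-0 [J2]: (3,0,1)
link3: (4,0,1)
PS 0-2 [J2]: (4,0,2)
link4: (5,0,2)
P 2-4 [J1]: (5,1,2)
link5: (6,1,2)
P 5-1 [J1]: (6,2,2)
link6: (7,2,2)
P 6-0 [J1]: (7,3,2)
C 6-2 [J2]: (7,3,3)
C 2-3 [J2]: (7,3,4)
Grübler: 3·6 − 2·3 − 4 = 8

M = 8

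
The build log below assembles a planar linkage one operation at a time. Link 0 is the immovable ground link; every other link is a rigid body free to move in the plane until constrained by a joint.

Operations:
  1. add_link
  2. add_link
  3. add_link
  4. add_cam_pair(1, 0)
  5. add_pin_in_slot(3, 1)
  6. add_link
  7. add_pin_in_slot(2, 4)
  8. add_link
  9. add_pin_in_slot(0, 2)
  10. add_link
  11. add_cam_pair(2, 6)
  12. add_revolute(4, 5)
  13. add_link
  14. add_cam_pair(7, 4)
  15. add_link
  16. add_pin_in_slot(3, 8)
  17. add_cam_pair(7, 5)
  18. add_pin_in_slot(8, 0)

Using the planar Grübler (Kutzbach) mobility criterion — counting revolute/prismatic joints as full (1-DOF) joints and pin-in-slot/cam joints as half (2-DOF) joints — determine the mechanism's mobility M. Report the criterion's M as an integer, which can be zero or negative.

[1;0;0] (link 0 is ground)
L+ [2;0;0]
L+ [3;0;0]
L+ [4;0;0]
C(1,0)∈J2 [4;0;1]
PS(3,1)∈J2 [4;0;2]
L+ [5;0;2]
PS(2,4)∈J2 [5;0;3]
L+ [6;0;3]
PS(0,2)∈J2 [6;0;4]
L+ [7;0;4]
C(2,6)∈J2 [7;0;5]
R(4,5)∈J1 [7;1;5]
L+ [8;1;5]
C(7,4)∈J2 [8;1;6]
L+ [9;1;6]
PS(3,8)∈J2 [9;1;7]
C(7,5)∈J2 [9;1;8]
PS(8,0)∈J2 [9;1;9]
mobility = 24 − 2 − 9 = 13

M = 13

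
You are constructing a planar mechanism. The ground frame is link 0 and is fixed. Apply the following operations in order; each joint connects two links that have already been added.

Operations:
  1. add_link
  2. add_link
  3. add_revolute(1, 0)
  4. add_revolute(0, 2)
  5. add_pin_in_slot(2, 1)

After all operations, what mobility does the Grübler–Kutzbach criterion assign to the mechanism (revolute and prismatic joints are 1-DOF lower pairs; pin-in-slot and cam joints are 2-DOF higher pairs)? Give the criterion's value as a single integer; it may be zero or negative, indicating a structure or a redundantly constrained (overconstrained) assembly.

ground; <1,0,0>
#1 <2,0,0>
#2 <3,0,0>
R:1↔0 J1 <3,1,0>
R:0↔2 J1 <3,2,0>
PS:2↔1 J2 <3,2,1>
3×2 − 2×2 − 1×1 = 1

M = 1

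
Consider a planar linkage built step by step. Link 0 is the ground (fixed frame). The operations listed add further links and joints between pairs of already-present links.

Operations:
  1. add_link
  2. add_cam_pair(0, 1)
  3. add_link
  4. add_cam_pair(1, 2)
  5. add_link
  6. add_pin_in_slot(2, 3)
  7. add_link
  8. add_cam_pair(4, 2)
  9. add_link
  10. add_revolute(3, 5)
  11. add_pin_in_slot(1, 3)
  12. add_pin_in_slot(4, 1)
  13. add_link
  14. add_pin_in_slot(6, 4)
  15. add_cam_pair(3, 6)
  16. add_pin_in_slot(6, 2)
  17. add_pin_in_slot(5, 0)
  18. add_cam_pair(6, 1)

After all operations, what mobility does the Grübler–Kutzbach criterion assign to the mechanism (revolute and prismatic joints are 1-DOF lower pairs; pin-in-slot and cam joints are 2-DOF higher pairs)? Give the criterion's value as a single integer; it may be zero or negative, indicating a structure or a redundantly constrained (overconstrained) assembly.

ground; <1,0,0>
#1 <2,0,0>
C:0↔1 J2 <2,0,1>
#2 <3,0,1>
C:1↔2 J2 <3,0,2>
#3 <4,0,2>
PS:2↔3 J2 <4,0,3>
#4 <5,0,3>
C:4↔2 J2 <5,0,4>
#5 <6,0,4>
R:3↔5 J1 <6,1,4>
PS:1↔3 J2 <6,1,5>
PS:4↔1 J2 <6,1,6>
#6 <7,1,6>
PS:6↔4 J2 <7,1,7>
C:3↔6 J2 <7,1,8>
PS:6↔2 J2 <7,1,9>
PS:5↔0 J2 <7,1,10>
C:6↔1 J2 <7,1,11>
3×6 − 2×1 − 1×11 = 5

M = 5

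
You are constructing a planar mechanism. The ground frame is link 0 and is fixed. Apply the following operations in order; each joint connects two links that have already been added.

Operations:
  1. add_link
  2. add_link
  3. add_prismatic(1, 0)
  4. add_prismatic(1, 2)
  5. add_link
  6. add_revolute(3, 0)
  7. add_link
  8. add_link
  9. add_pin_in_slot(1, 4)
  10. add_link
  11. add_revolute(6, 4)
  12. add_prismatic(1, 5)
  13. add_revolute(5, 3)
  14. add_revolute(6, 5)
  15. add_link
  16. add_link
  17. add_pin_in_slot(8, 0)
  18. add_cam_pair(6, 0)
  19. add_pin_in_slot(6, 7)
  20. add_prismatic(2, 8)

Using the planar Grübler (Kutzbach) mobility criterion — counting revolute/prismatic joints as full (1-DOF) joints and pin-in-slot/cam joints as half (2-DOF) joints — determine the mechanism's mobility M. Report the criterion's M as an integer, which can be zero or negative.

M = 4

L=1 J1=0 J2=0
add link → L=2 J1=0 J2=0
add link → L=3 J1=0 J2=0
P@1,0 dof=1 J1 → L=3 J1=1 J2=0
P@1,2 dof=1 J1 → L=3 J1=2 J2=0
add link → L=4 J1=2 J2=0
R@3,0 dof=1 J1 → L=4 J1=3 J2=0
add link → L=5 J1=3 J2=0
add link → L=6 J1=3 J2=0
PS@1,4 dof=2 J2 → L=6 J1=3 J2=1
add link → L=7 J1=3 J2=1
R@6,4 dof=1 J1 → L=7 J1=4 J2=1
P@1,5 dof=1 J1 → L=7 J1=5 J2=1
R@5,3 dof=1 J1 → L=7 J1=6 J2=1
R@6,5 dof=1 J1 → L=7 J1=7 J2=1
add link → L=8 J1=7 J2=1
add link → L=9 J1=7 J2=1
PS@8,0 dof=2 J2 → L=9 J1=7 J2=2
C@6,0 dof=2 J2 → L=9 J1=7 J2=3
PS@6,7 dof=2 J2 → L=9 J1=7 J2=4
P@2,8 dof=1 J1 → L=9 J1=8 J2=4
M=3(L−1)−2J1−J2=3·8−2·8−4=4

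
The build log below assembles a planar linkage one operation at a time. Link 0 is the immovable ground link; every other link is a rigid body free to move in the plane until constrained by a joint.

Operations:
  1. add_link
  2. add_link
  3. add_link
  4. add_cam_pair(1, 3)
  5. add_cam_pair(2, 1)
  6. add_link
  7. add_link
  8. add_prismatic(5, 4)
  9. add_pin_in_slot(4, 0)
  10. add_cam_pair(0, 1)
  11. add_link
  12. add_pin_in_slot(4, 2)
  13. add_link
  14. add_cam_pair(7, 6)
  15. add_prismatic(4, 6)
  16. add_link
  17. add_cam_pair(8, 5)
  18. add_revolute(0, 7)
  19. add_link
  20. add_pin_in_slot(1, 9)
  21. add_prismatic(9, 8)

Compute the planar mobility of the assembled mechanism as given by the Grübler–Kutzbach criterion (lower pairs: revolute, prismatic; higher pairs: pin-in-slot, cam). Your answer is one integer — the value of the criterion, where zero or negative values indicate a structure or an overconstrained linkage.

M = 11

ground; <1,0,0>
#1 <2,0,0>
#2 <3,0,0>
#3 <4,0,0>
C:1↔3 J2 <4,0,1>
C:2↔1 J2 <4,0,2>
#4 <5,0,2>
#5 <6,0,2>
P:5↔4 J1 <6,1,2>
PS:4↔0 J2 <6,1,3>
C:0↔1 J2 <6,1,4>
#6 <7,1,4>
PS:4↔2 J2 <7,1,5>
#7 <8,1,5>
C:7↔6 J2 <8,1,6>
P:4↔6 J1 <8,2,6>
#8 <9,2,6>
C:8↔5 J2 <9,2,7>
R:0↔7 J1 <9,3,7>
#9 <10,3,7>
PS:1↔9 J2 <10,3,8>
P:9↔8 J1 <10,4,8>
3×9 − 2×4 − 1×8 = 11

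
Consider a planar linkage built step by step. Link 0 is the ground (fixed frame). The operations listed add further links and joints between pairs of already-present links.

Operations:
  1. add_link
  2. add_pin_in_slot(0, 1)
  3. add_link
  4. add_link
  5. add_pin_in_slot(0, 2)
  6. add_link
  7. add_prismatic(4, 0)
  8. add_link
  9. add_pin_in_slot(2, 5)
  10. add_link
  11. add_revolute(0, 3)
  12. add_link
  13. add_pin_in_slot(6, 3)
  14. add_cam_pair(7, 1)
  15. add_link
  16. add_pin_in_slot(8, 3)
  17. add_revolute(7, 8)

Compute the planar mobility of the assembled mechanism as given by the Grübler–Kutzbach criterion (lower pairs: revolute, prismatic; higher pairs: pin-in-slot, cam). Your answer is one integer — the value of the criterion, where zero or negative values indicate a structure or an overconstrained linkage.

M = 12

[1;0;0] (link 0 is ground)
L+ [2;0;0]
PS(0,1)∈J2 [2;0;1]
L+ [3;0;1]
L+ [4;0;1]
PS(0,2)∈J2 [4;0;2]
L+ [5;0;2]
P(4,0)∈J1 [5;1;2]
L+ [6;1;2]
PS(2,5)∈J2 [6;1;3]
L+ [7;1;3]
R(0,3)∈J1 [7;2;3]
L+ [8;2;3]
PS(6,3)∈J2 [8;2;4]
C(7,1)∈J2 [8;2;5]
L+ [9;2;5]
PS(8,3)∈J2 [9;2;6]
R(7,8)∈J1 [9;3;6]
mobility = 24 − 6 − 6 = 12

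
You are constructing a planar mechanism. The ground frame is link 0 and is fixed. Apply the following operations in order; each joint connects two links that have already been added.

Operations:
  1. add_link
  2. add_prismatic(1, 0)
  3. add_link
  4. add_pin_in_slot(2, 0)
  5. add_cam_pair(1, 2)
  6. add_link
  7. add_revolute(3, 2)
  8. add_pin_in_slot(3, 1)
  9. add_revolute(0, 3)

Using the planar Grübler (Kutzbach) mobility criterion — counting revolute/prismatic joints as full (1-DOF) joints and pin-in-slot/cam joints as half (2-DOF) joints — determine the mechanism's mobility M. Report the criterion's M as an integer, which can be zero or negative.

M = 0

L=1 J1=0 J2=0
add link → L=2 J1=0 J2=0
P@1,0 dof=1 J1 → L=2 J1=1 J2=0
add link → L=3 J1=1 J2=0
PS@2,0 dof=2 J2 → L=3 J1=1 J2=1
C@1,2 dof=2 J2 → L=3 J1=1 J2=2
add link → L=4 J1=1 J2=2
R@3,2 dof=1 J1 → L=4 J1=2 J2=2
PS@3,1 dof=2 J2 → L=4 J1=2 J2=3
R@0,3 dof=1 J1 → L=4 J1=3 J2=3
M=3(L−1)−2J1−J2=3·3−2·3−3=0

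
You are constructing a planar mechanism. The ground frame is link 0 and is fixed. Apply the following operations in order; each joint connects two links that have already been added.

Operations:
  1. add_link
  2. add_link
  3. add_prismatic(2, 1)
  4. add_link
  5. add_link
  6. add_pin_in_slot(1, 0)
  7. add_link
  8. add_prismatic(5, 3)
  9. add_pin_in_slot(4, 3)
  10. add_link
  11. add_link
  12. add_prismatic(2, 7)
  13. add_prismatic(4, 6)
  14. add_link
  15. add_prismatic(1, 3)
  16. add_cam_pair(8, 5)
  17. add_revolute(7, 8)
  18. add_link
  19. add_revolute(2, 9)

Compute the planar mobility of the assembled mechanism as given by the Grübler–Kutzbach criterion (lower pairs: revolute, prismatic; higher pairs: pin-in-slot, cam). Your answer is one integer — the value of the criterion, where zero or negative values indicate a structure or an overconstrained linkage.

(L,J1,J2)=(1,0,0); link0 fixed
link1: (2,0,0)
link2: (3,0,0)
P 2-1 [J1]: (3,1,0)
link3: (4,1,0)
link4: (5,1,0)
PS 1-0 [J2]: (5,1,1)
link5: (6,1,1)
P 5-3 [J1]: (6,2,1)
PS 4-3 [J2]: (6,2,2)
link6: (7,2,2)
link7: (8,2,2)
P 2-7 [J1]: (8,3,2)
P 4-6 [J1]: (8,4,2)
link8: (9,4,2)
P 1-3 [J1]: (9,5,2)
C 8-5 [J2]: (9,5,3)
R 7-8 [J1]: (9,6,3)
link9: (10,6,3)
R 2-9 [J1]: (10,7,3)
Grübler: 3·9 − 2·7 − 3 = 10

M = 10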